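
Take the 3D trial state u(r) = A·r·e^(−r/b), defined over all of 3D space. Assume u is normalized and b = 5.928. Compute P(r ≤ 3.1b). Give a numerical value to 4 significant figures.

Integrate the radial probability density 4πr²|u|² over r ≤ 3.1b.
The full normalization integral is A²·[3·π·b^5] = 1, fixing A².
Substituting t = r/b, A², 4π and the length scale all cancel in the ratio: P = ∫_{0}^{3.1} t^4·e^(-2·t) dt / ∫_{0}^{∞} t^4·e^(-2·t) dt.
An antiderivative of t^4·e^(-2·t) is -(t^4/2 + t^3 + 3·t^2/2 + 3·t/2 + 3/4)·e^(-2·t); evaluating from 0 to 3.1 gives ≈ 0.555617, while the full integral is 3/4.
Taking the ratio yields P = 0.74082.

P ≈ 0.7408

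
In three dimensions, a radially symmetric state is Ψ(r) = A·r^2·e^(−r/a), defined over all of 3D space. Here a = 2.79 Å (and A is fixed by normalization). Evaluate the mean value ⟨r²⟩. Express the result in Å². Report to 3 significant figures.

⟨r^2⟩ ≈ 109 Å^2

By definition ⟨r²⟩ = ∫ r^2 |Ψ(r)|² 4πr² dr.
The ratio of the moment integral to the normalization integral gives ⟨r²⟩ = 14·a^2.
Putting a = 2.79 gives 109.0.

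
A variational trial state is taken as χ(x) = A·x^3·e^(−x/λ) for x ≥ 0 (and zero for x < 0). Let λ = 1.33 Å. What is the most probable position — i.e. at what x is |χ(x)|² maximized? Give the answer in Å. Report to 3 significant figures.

x ≈ 3.99 Å

Set d/dx [|χ(x)|²] = 0 and solve for x > 0.
Solving yields x = 3·λ.
With λ = 1.33, the most probable position is 3.990 Å.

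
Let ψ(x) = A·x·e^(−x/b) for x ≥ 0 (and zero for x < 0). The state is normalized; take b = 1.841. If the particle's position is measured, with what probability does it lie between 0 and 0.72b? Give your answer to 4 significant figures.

P ≈ 0.1762

P = ∫_{0}^{0.72b} |ψ(x)|² dx.
With A² fixed by ∫|ψ|² = 1, i.e. A² = (b^3/4)^(−1), substitute and integrate.
Substituting u = x/b, A² and the length scale cancel in the ratio: P = ∫_{0}^{0.72} u^2·e^(-2·u) du / ∫_{0}^{∞} u^2·e^(-2·u) du.
Using ∫ u^2·e^(-2·u) du = -(2·u^2 + 2·u + 1)·e^(-2·u)/4, the numerator is 1/4 - 2173·e^(-36/25)/2500 and the denominator is 1/4.
The result is P = 0.17625.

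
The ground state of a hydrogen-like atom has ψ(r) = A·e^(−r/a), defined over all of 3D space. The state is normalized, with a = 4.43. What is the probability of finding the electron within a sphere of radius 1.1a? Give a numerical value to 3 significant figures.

With dV = 4πr²dr, the probability is ∫|ψ|² dV over r ≤ 1.1a.
Normalization gives A² = 1/(π·a^3).
Substituting u = r/a, A², 4π and the length scale all cancel in the ratio: P = ∫_{0}^{1.1} u^2·e^(-2·u) du / ∫_{0}^{∞} u^2·e^(-2·u) du.
With ∫ u^2·e^(-2·u) du = -(2·u^2 + 2·u + 1)·e^(-2·u)/4 + C, the region integral is 1/4 - 281·e^(-11/5)/200 and the full one is 1/4.
The region integral divided by the full integral gives P = 0.3773.

P ≈ 0.377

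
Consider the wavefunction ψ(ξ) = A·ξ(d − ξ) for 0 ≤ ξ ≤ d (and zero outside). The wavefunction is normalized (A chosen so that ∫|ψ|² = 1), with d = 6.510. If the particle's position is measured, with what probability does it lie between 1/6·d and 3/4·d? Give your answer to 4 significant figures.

P ≈ 0.8610

|ψ|² is the probability density, so P = ∫_{1/6·d}^{3/4·d} |ψ|² dξ.
Since A² = 1/(d^5/30), this is the region integral divided by the full normalization integral.
In terms of u = ξ/d (A² and the length scale cancel between numerator and denominator), P = [∫_{1/6}^{3/4} u^2·(1 - u)^2 du] / [∫_{0}^{1} u^2·(1 - u)^2 du].
An antiderivative of u^2·(1 - u)^2 is u^3·(6·u^2 - 15·u + 10)/30; evaluating from 1/6 to 3/4 gives ≈ 0.0286997, while the full integral is 1/30.
Evaluating gives P = 0.86099.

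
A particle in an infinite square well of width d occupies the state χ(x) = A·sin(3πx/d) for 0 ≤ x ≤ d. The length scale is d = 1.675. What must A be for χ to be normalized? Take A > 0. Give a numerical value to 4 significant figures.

The normalization condition is ∫|χ|² dx = 1 from 0 to d.
With ∫₀^d sin²(nπx/d) dx = d/2, carrying out the integral gives A² · d/2.
Hence A² = 1/[d/2].
Substituting d = 1.675 gives A² = 1.1940, so A = 1.0927.

A ≈ 1.093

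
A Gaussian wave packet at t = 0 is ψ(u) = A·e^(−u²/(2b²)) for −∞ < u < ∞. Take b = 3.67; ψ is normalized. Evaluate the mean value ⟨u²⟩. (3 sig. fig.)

⟨u^2⟩ ≈ 6.73

By definition ⟨u²⟩ = ∫ u^2 |ψ(u)|² du.
Since the A² factors cancel between numerator and denominator, ⟨u²⟩ = b^2/2.
With b = 3.67, ⟨u^2⟩ = 6.734.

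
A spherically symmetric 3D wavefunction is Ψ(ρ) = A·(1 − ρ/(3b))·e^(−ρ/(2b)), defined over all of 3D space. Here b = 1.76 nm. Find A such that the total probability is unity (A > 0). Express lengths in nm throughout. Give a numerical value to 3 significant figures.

A ≈ 0.148 nm^(-3/2)

Require ∫ |Ψ|² 4πρ² dρ = 1 over the whole domain.
In 3D with spherical symmetry the volume element is 4πρ² dρ.
With ∫₀^∞ ρ^4 e^(−αρ) dρ = 4!/α^5, ∫|Ψ|² 4πρ² dρ = A²·(8·π·b^3/3).
With b = 1.76: A² = 0.02189 and A = 0.1480.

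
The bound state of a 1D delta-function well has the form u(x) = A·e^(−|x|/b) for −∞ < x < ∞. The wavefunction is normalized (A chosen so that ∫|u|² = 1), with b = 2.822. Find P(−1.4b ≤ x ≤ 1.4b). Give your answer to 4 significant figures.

P = ∫_{−1.4b}^{1.4b} |u(x)|² dx.
With A² fixed by ∫|u|² = 1, i.e. A² = (b)^(−1), substitute and integrate.
By symmetry take twice the x ≥ 0 contribution in numerator and denominator; the 2's cancel. Let t = x/b; then A² and the length scale cancel, so P = ∫_{0}^{1.4} e^(-2·t) dt ÷ ∫_{0}^{∞} e^(-2·t) dt.
An antiderivative of e^(-2·t) is -e^(-2·t)/2; evaluating from 0 to 1.4 gives 1/2 - e^(-14/5)/2, while the full integral is 1/2.
Evaluating gives P = 0.93919.

P ≈ 0.9392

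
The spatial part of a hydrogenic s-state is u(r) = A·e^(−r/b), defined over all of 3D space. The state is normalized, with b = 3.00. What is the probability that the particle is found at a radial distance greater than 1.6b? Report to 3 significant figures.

P = ∫ |u|² 4πr² dr over r > 1.6b.
The full normalization integral is A²·[π·b^3] = 1, fixing A².
In terms of t = r/b (A², 4π and the length scale all cancel between numerator and denominator), P = [∫_{1.6}^{∞} t^2·e^(-2·t) dt] / [∫_{0}^{∞} t^2·e^(-2·t) dt].
With ∫ t^2·e^(-2·t) dt = -(2·t^2 + 2·t + 1)·e^(-2·t)/4 + C, the region integral is 233·e^(-16/5)/100 and the full one is 1/4.
This evaluates to P = 0.3799.

P ≈ 0.380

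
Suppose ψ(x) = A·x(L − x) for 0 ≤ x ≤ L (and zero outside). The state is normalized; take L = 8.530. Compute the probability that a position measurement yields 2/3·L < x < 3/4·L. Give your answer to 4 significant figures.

|ψ|² is the probability density, so P = ∫_{2/3·L}^{3/4·L} |ψ|² dx.
With A² fixed by ∫|ψ|² = 1, i.e. A² = (L^5/30)^(−1), substitute and integrate.
Substituting u = x/L, A² and the length scale cancel in the ratio: P = ∫_{2/3}^{3/4} u^2·(1 - u)^2 du / ∫_{0}^{1} u^2·(1 - u)^2 du.
An antiderivative of u^2·(1 - u)^2 is u^3·(6·u^2 - 15·u + 10)/30; evaluating from 2/3 to 3/4 gives ≈ 0.00354536, while the full integral is 1/30.
This works out to P = 0.10636.

P ≈ 0.1064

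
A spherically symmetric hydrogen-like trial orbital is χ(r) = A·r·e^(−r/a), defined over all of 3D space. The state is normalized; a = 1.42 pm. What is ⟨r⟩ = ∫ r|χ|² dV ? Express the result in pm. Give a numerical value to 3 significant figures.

The expectation value is the |χ|²-weighted average of r: ∫ r|χ|² 4πr² dr.
With ∫₀^∞ r^5 e^(−αr) dr = 5!/α^6, the ratio of the moment integral to the normalization integral gives ⟨r⟩ = 5·a/2.
With a = 1.42, ⟨r⟩ = 3.550.

⟨r⟩ ≈ 3.55 pm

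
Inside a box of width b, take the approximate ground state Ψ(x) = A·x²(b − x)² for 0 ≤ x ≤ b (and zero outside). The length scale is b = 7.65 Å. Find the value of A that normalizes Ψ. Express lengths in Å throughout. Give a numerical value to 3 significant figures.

A ≈ 0.00265 Å^(-9/2)

Normalization requires ∫|Ψ|² dx = 1, integrated from 0 to b.
The integral (without the A² prefactor) comes out to b^9/630.
Substituting b = 7.65 gives A² = 0.000007021, so A = 0.002650.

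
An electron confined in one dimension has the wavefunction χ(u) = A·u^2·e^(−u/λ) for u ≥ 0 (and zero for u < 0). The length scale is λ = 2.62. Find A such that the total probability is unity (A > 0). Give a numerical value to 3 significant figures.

A ≈ 0.104

Normalization requires ∫|χ|² du = 1, integrated from 0 to ∞.
With ∫₀^∞ u^4 e^(−αu) du = 4!/α^5, carrying out the integral gives A² · 3·λ^5/4.
Setting this equal to 1 gives A² = 1/(3·λ^5/4).
With λ = 2.62: A² = 0.01080 and A = 0.1039.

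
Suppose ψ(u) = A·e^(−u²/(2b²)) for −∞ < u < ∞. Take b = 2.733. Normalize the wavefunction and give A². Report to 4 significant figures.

Require ∫ |ψ|² du = 1 over the whole domain.
With ∫_{−∞}^{∞} u^(2m) e^(−αu²) du = (2m−1)!!·√π / (2^m α^(m+1/2)), carrying out the integral gives A² · √(π)·b.
Setting this equal to 1 gives A² = 1/(√(π)·b).
Plugging in b = 2.733 yields A = 0.45435.

A^2 ≈ 0.2064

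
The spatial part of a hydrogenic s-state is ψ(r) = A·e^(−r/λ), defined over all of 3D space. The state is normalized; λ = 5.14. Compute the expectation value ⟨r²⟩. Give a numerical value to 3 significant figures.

⟨r^2⟩ ≈ 79.3

⟨r²⟩ = ∫ r^2 |ψ|² 4πr² dr over the full domain.
With ∫₀^∞ r^4 e^(−αr) dr = 4!/α^5, the ratio of the moment integral to the normalization integral gives ⟨r²⟩ = 3·λ^2.
With λ = 5.14, ⟨r^2⟩ = 79.26.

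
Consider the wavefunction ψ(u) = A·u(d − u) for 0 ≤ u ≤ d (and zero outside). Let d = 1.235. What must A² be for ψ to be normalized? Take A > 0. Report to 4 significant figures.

We need A² ∫|f|² du = 1, taking the integral from 0 to d.
Expanding the polynomial and integrating term by term, ∫|ψ|² du = A²·(d^5/30).
Setting this equal to 1 gives A² = 1/(d^5/30).
Plugging in d = 1.235 yields A = 3.2314.

A^2 ≈ 10.44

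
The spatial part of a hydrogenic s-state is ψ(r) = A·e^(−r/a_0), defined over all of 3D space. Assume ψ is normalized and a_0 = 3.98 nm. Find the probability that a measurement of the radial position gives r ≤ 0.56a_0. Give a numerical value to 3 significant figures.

With dV = 4πr²dr, the probability is ∫|ψ|² dV over r ≤ 0.56a_0.
A² is fixed by ∫₀^∞ 4πr²|ψ|² dr = 1, i.e. A² = (π·a_0^3)^(−1).
Let u = r/a_0; then A², 4π and the length scale all cancel, so P = ∫_{0}^{0.56} u^2·e^(-2·u) du ÷ ∫_{0}^{∞} u^2·e^(-2·u) du.
An antiderivative of u^2·e^(-2·u) is -(2·u^2 + 2·u + 1)·e^(-2·u)/4; evaluating from 0 to 0.56 gives 1/4 - 1717·e^(-28/25)/2500, while the full integral is 1/4.
The region integral divided by the full integral gives P = 0.1036.

P ≈ 0.104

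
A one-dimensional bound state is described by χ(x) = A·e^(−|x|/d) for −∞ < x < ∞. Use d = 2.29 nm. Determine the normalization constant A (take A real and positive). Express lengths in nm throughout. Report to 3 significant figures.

A ≈ 0.661 nm^(-1/2)

Require ∫ |χ|² dx = 1 over the whole domain.
With χ = A·e^(−|x|/d), the integral evaluates to A²·[d].
Hence A² = 1/[d].
Substituting d = 2.29 gives A² = 0.4367, so A = 0.6608.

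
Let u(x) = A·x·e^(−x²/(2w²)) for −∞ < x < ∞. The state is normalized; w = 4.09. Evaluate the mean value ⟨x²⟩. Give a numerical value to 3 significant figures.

⟨x^2⟩ ≈ 25.1

The expectation value is the |u|²-weighted average of x^2: ∫ x^2|u|² dx.
Since the A² factors cancel between numerator and denominator, ⟨x²⟩ = 3·w^2/2.
Putting w = 4.09 gives 25.09.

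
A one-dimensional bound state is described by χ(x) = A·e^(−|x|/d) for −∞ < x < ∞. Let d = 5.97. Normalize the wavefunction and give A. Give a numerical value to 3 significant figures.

A ≈ 0.409

Require ∫ |χ|² dx = 1 over the whole domain.
Recall ∫₀^∞ x^m e^(−x/β) dx = m!·β^(m+1), ∫|χ|² dx = A²·(d).
Hence A² = 1/[d].
Substituting d = 5.97 gives A² = 0.1675, so A = 0.4093.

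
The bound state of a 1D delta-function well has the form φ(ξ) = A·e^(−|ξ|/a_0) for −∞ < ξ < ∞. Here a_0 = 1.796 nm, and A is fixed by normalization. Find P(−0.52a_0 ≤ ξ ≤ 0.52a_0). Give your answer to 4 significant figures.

P ≈ 0.6465

P = ∫_{−0.52a_0}^{0.52a_0} |φ(ξ)|² dξ.
Since A² = 1/(a_0), this is the region integral divided by the full normalization integral.
By symmetry take twice the ξ ≥ 0 contribution in numerator and denominator; the 2's cancel. In terms of u = ξ/a_0 (A² and the length scale cancel between numerator and denominator), P = [∫_{0}^{0.52} e^(-2·u) du] / [∫_{0}^{∞} e^(-2·u) du].
An antiderivative of e^(-2·u) is -e^(-2·u)/2; evaluating from 0 to 0.52 gives 1/2 - e^(-26/25)/2, while the full integral is 1/2.
The result is P = 0.64655.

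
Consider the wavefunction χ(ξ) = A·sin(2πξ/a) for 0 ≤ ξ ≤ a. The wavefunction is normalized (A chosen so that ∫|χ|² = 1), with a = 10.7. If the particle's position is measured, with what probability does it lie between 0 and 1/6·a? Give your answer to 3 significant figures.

P = ∫_{0}^{1/6·a} |χ(ξ)|² dξ.
Since A² = 1/(a/2), this is the region integral divided by the full normalization integral.
Let u = ξ/a; then A² and the length scale cancel, so P = ∫_{0}^{1/6} sin(2·π·u)^2 du ÷ ∫_{0}^{1} sin(2·π·u)^2 du.
Using ∫ sin(2·π·u)^2 du = u/2 - sin(4·π·u)/(8·π), the numerator is -√(3)/(16·π) + 1/12 and the denominator is 1/2.
The result is P = (-√(3)/8 + π/6)/π.

P ≈ 0.0978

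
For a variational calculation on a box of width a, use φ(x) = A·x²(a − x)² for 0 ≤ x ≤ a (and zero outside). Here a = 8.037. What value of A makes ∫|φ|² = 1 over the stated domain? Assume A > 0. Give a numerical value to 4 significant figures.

Normalization requires ∫|φ|² dx = 1, integrated from 0 to a.
∫|φ|² dx = A²·(a^9/630).
Setting this equal to 1 gives A² = 1/(a^9/630).
Substituting a = 8.037 gives A² = 0.0000045029, so A = 0.0021220.

A ≈ 0.002122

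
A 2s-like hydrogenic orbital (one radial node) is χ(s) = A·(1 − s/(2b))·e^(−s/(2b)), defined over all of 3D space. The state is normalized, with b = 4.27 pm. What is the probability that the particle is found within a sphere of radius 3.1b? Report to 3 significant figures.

P ≈ 0.0788

Integrate the radial probability density 4πs²|χ|² over s ≤ 3.1b.
Normalization gives A² = 1/(8·π·b^3).
Let u = s/b; then A², 4π and the length scale all cancel, so P = ∫_{0}^{3.1} u^2·(1 - u/2)^2·e^(-u) du ÷ ∫_{0}^{∞} u^2·(1 - u/2)^2·e^(-u) du.
Using ∫ u^2·(1 - u/2)^2·e^(-u) du = -(u^4/4 + u^2 + 2·u + 2)·e^(-u), the numerator is ≈ 0.15758 and the denominator is 2.
Taking the ratio yields P = 0.07879.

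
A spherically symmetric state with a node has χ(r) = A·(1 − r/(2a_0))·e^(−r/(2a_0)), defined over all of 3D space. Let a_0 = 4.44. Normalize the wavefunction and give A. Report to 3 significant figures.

The normalization condition is ∫|χ|² 4πr² dr = 1 from 0 to ∞.
The angular integral contributes 4π, leaving ∫₀^∞ r²|χ|² dr.
Using ∫₀^∞ rⁿ e^(−αr) dr = n!/αⁿ⁺¹, with χ = A·(1 − r/(2a_0))·e^(−r/(2a_0)), the integral evaluates to A²·[8·π·a_0^3].
Hence A² = 1/[8·π·a_0^3].
With a_0 = 4.44: A² = 0.0004546 and A = 0.02132.

A ≈ 0.0213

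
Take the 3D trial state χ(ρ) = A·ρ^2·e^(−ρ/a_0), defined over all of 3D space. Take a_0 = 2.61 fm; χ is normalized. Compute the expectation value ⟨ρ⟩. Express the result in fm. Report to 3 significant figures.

The expectation value is the |χ|²-weighted average of ρ: ∫ ρ|χ|² 4πρ² dρ.
Since the A² factors cancel between numerator and denominator, ⟨ρ⟩ = 7·a_0/2.
Putting a_0 = 2.61 gives 9.135.

⟨ρ⟩ ≈ 9.14 fm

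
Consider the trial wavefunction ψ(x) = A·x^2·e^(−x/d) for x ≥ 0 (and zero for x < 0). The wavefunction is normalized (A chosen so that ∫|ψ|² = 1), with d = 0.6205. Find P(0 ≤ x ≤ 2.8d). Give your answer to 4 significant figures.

P ≈ 0.6578

The probability is P = ∫ |ψ|² dx over [0, 2.8d].
The normalization integral ∫|ψ|²dx over the whole domain equals 3·d^5/4·A², and A² cancels in the ratio.
Substituting u = x/d, A² and the length scale cancel in the ratio: P = ∫_{0}^{2.8} u^4·e^(-2·u) du / ∫_{0}^{∞} u^4·e^(-2·u) du.
With ∫ u^4·e^(-2·u) du = -(u^4/2 + u^3 + 3·u^2/2 + 3·u/2 + 3/4)·e^(-2·u) + C, the region integral is ≈ 0.493387 and the full one is 3/4.
The result is P = 0.65785.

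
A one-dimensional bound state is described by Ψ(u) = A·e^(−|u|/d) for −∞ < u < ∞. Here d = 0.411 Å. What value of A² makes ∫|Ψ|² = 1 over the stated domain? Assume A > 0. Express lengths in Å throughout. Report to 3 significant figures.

A^2 ≈ 2.43 Å^(-1)

Normalization requires ∫|Ψ|² du = 1, integrated from −∞ to ∞.
Using ∫₀^∞ uⁿ e^(−αu) du = n!/αⁿ⁺¹, ∫|Ψ|² du = A²·(d).
Hence A² = 1/[d].
With d = 0.411: A² = 2.433 and A = 1.560.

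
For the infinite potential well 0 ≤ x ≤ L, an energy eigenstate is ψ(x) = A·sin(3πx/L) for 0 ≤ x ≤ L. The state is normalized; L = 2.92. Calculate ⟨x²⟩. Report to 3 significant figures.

⟨x^2⟩ ≈ 2.79

By definition ⟨x²⟩ = ∫ x^2 |ψ(x)|² dx.
Using sin²θ = (1 − cos 2θ)/2, since the A² factors cancel between numerator and denominator, ⟨x²⟩ = -L^2/(18·π^2) + L^2/3.
With L = 2.92, ⟨x^2⟩ = 2.794.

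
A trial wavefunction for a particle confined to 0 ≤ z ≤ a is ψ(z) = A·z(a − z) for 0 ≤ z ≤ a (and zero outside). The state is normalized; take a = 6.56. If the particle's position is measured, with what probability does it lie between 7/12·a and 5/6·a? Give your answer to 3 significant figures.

P ≈ 0.311

|ψ|² is the probability density, so P = ∫_{7/12·a}^{5/6·a} |ψ|² dz.
Since A² = 1/(a^5/30), this is the region integral divided by the full normalization integral.
In terms of u = z/a (A² and the length scale cancel between numerator and denominator), P = [∫_{7/12}^{5/6} u^2·(1 - u)^2 du] / [∫_{0}^{1} u^2·(1 - u)^2 du].
An antiderivative of u^2·(1 - u)^2 is u^3·(6·u^2 - 15·u + 10)/30; evaluating from 7/12 to 5/6 gives ≈ 0.010371, while the full integral is 1/30.
This works out to P = 0.3111.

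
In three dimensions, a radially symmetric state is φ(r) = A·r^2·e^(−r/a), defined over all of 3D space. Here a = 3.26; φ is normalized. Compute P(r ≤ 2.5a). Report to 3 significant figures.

Integrate the radial probability density 4πr²|φ|² over r ≤ 2.5a.
Normalization gives A² = 1/(45·π·a^7/2).
Let u = r/a; then A², 4π and the length scale all cancel, so P = ∫_{0}^{2.5} u^6·e^(-2·u) du ÷ ∫_{0}^{∞} u^6·e^(-2·u) du.
Using ∫ u^6·e^(-2·u) du = -(4·u^6 + 12·u^5 + 30·u^4 + 60·u^3 + 90·u^2 + 90·u + 45)·e^(-2·u)/8, the numerator is ≈ 1.3377 and the denominator is 45/8.
Taking the ratio yields P = 0.2378.

P ≈ 0.238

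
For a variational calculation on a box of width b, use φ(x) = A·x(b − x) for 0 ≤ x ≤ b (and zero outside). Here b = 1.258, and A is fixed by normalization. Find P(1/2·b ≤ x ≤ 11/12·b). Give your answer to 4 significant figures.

|φ|² is the probability density, so P = ∫_{1/2·b}^{11/12·b} |φ|² dx.
With A² fixed by ∫|φ|² = 1, i.e. A² = (b^5/30)^(−1), substitute and integrate.
In terms of u = x/b (A² and the length scale cancel between numerator and denominator), P = [∫_{1/2}^{11/12} u^2·(1 - u)^2 du] / [∫_{0}^{1} u^2·(1 - u)^2 du].
An antiderivative of u^2·(1 - u)^2 is u^3·(6·u^2 - 15·u + 10)/30; evaluating from 1/2 to 11/12 gives ≈ 0.0164971, while the full integral is 1/30.
Taking the ratio, P = 0.49491.

P ≈ 0.4949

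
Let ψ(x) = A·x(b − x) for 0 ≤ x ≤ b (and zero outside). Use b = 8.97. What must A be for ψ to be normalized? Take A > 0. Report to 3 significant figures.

The normalization condition is ∫|ψ|² dx = 1 from 0 to b.
Expanding the polynomial and integrating term by term, the integral (without the A² prefactor) comes out to b^5/30.
Hence A² = 1/[b^5/30].
Plugging in b = 8.97 yields A = 0.02273.

A ≈ 0.0227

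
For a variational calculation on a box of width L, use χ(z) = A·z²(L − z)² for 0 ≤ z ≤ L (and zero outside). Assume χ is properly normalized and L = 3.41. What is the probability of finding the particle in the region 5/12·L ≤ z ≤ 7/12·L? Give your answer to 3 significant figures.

The probability is P = ∫ |χ|² dz over [5/12·L, 7/12·L].
Since A² = 1/(L^9/630), this is the region integral divided by the full normalization integral.
Let u = z/L; then A² and the length scale cancel, so P = ∫_{5/12}^{7/12} u^4·(1 - u)^4 du ÷ ∫_{0}^{1} u^4·(1 - u)^4 du.
An antiderivative of u^4·(1 - u)^4 is u^5·(70·u^4 - 315·u^3 + 540·u^2 - 420·u + 126)/630; evaluating from 5/12 to 7/12 gives ≈ 0.00062752, while the full integral is 1/630.
Taking the ratio, P = 0.3953.

P ≈ 0.395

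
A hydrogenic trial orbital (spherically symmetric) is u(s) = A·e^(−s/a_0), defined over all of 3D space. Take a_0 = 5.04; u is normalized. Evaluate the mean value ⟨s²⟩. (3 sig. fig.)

The expectation value is the |u|²-weighted average of s^2: ∫ s^2|u|² 4πs² ds.
The ratio of the moment integral to the normalization integral gives ⟨s²⟩ = 3·a_0^2.
With a_0 = 5.04, ⟨s^2⟩ = 76.20.

⟨s^2⟩ ≈ 76.2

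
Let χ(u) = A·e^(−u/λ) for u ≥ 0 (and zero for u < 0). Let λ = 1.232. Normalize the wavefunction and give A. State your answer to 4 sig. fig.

A ≈ 1.274

Normalization requires ∫|χ|² du = 1, integrated from 0 to ∞.
The integral (without the A² prefactor) comes out to λ/2.
Substituting λ = 1.232 gives A² = 1.6234, so A = 1.2741.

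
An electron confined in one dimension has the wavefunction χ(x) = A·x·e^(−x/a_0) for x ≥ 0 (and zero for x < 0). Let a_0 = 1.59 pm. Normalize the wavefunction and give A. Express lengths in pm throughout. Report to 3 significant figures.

We need A² ∫|f|² dx = 1, taking the integral from 0 to ∞.
The integral (without the A² prefactor) comes out to a_0^3/4.
Setting this equal to 1 gives A² = 1/(a_0^3/4).
Plugging in a_0 = 1.59 yields A = 0.9975.

A ≈ 0.998 pm^(-3/2)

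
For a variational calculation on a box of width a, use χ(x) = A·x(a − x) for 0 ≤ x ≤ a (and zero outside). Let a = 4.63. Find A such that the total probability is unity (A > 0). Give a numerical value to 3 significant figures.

A ≈ 0.119

We need A² ∫|f|² dx = 1, taking the integral from 0 to a.
Expanding the polynomial and integrating term by term, the integral (without the A² prefactor) comes out to a^5/30.
Substituting a = 4.63 gives A² = 0.01410, so A = 0.1187.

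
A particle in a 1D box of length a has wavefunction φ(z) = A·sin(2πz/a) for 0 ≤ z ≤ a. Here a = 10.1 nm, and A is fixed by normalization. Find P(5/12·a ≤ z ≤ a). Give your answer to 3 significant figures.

P ≈ 0.514

|φ|² is the probability density, so P = ∫_{5/12·a}^{a} |φ|² dz.
Since A² = 1/(a/2), this is the region integral divided by the full normalization integral.
Let u = z/a; then A² and the length scale cancel, so P = ∫_{5/12}^{1} sin(2·π·u)^2 du ÷ ∫_{0}^{1} sin(2·π·u)^2 du.
An antiderivative of sin(2·π·u)^2 is u/2 - sin(4·π·u)/(8·π); evaluating from 5/12 to 1 gives -√(3)/(16·π) + 7/24, while the full integral is 1/2.
The result is P = -√(3)/(8·π) + 7/12.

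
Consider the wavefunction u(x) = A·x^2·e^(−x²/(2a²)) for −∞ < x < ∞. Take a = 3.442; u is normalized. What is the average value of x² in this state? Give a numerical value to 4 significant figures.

The expectation value is the |u|²-weighted average of x^2: ∫ x^2|u|² dx.
Evaluating both integrals, ⟨x²⟩ = 5·a^2/2.
With a = 3.442, ⟨x^2⟩ = 29.618.

⟨x^2⟩ ≈ 29.62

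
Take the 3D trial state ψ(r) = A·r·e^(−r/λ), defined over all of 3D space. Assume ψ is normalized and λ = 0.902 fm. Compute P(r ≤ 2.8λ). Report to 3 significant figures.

With dV = 4πr²dr, the probability is ∫|ψ|² dV over r ≤ 2.8λ.
The full normalization integral is A²·[3·π·λ^5] = 1, fixing A².
Substituting u = r/λ, A², 4π and the length scale all cancel in the ratio: P = ∫_{0}^{2.8} u^4·e^(-2·u) du / ∫_{0}^{∞} u^4·e^(-2·u) du.
An antiderivative of u^4·e^(-2·u) is -(u^4/2 + u^3 + 3·u^2/2 + 3·u/2 + 3/4)·e^(-2·u); evaluating from 0 to 2.8 gives ≈ 0.49339, while the full integral is 3/4.
This evaluates to P = 0.6578.

P ≈ 0.658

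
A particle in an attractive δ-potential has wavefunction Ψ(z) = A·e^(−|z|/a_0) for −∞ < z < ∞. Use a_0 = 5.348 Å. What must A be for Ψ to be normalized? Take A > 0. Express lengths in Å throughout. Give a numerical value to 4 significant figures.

The normalization condition is ∫|Ψ|² dz = 1 from −∞ to ∞.
Using ∫₀^∞ zⁿ e^(−αz) dz = n!/αⁿ⁺¹, ∫|Ψ|² dz = A²·(a_0).
So A² = (a_0)^(−1).
Substituting a_0 = 5.348 gives A² = 0.18699, so A = 0.43242.

A ≈ 0.4324 Å^(-1/2)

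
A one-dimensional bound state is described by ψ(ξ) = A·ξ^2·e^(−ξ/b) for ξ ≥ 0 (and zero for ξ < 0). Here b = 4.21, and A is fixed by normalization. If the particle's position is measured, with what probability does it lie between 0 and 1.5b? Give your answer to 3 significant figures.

P ≈ 0.185

|ψ|² is the probability density, so P = ∫_{0}^{1.5b} |ψ|² dξ.
The normalization integral ∫|ψ|²dξ over the whole domain equals 3·b^5/4·A², and A² cancels in the ratio.
Substituting u = ξ/b, A² and the length scale cancel in the ratio: P = ∫_{0}^{1.5} u^4·e^(-2·u) du / ∫_{0}^{∞} u^4·e^(-2·u) du.
An antiderivative of u^4·e^(-2·u) is -(u^4/2 + u^3 + 3·u^2/2 + 3·u/2 + 3/4)·e^(-2·u); evaluating from 0 to 1.5 gives 3/4 - 393·e^(-3)/32, while the full integral is 3/4.
Taking the ratio, P = 0.1847.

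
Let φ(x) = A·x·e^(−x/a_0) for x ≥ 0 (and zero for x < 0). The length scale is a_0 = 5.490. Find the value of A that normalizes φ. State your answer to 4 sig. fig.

A ≈ 0.1555

The normalization condition is ∫|φ|² dx = 1 from 0 to ∞.
Recall ∫₀^∞ x^m e^(−x/β) dx = m!·β^(m+1), the integral (without the A² prefactor) comes out to a_0^3/4.
Setting this equal to 1 gives A² = 1/(a_0^3/4).
Plugging in a_0 = 5.490 yields A = 0.15548.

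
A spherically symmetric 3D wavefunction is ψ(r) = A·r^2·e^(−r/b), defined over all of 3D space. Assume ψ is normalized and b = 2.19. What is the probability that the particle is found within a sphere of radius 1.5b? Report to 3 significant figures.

P = ∫ |ψ|² 4πr² dr over r ≤ 1.5b.
A² is fixed by ∫₀^∞ 4πr²|ψ|² dr = 1, i.e. A² = (45·π·b^7/2)^(−1).
Substituting u = r/b, A², 4π and the length scale all cancel in the ratio: P = ∫_{0}^{1.5} u^6·e^(-2·u) du / ∫_{0}^{∞} u^6·e^(-2·u) du.
Using ∫ u^6·e^(-2·u) du = -(4·u^6 + 12·u^5 + 30·u^4 + 60·u^3 + 90·u^2 + 90·u + 45)·e^(-2·u)/8, the numerator is ≈ 0.18849 and the denominator is 45/8.
Taking the ratio yields P = 0.03351.

P ≈ 0.0335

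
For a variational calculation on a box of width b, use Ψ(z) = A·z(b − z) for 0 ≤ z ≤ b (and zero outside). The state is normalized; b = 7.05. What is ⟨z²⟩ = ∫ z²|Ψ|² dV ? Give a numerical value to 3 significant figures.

⟨z^2⟩ ≈ 14.2

By definition ⟨z²⟩ = ∫ z^2 |Ψ(z)|² dz.
Evaluating both integrals, ⟨z²⟩ = 2·b^2/7.
Putting b = 7.05 gives 14.20.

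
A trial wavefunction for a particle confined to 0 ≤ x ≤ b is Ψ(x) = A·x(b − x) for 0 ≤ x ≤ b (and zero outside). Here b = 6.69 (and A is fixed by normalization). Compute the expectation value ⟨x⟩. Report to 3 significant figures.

The expectation value is the |Ψ|²-weighted average of x: ∫ x|Ψ|² dx.
Expanding the polynomial and integrating term by term, the ratio of the moment integral to the normalization integral gives ⟨x⟩ = b/2.
Putting b = 6.69 gives 3.345.

⟨x⟩ ≈ 3.35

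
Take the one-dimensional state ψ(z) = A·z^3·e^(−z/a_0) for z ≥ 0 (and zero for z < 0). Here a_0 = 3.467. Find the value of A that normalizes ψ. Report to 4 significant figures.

Require ∫ |ψ|² dz = 1 over the whole domain.
Using ∫₀^∞ zⁿ e^(−αz) dz = n!/αⁿ⁺¹, with ψ = A·z^3·e^(−z/a_0), the integral evaluates to A²·[45·a_0^7/8].
Hence A² = 1/[45·a_0^7/8].
With a_0 = 3.467: A² = 0.000029526 and A = 0.0054338.

A ≈ 0.005434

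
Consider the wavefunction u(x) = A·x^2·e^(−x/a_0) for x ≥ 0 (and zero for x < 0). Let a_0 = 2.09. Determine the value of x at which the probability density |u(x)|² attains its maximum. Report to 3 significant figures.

Differentiate |u(x)|² with respect to x and set to zero.
Solving yields x = 2·a_0.
With a_0 = 2.09, the most probable position is 4.180.

x ≈ 4.18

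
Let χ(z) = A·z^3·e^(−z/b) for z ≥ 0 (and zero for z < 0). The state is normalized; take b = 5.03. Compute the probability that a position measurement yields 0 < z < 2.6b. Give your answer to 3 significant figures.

P = ∫_{0}^{2.6b} |χ(z)|² dz.
The normalization integral ∫|χ|²dz over the whole domain equals 45·b^7/8·A², and A² cancels in the ratio.
In terms of u = z/b (A² and the length scale cancel between numerator and denominator), P = [∫_{0}^{2.6} u^6·e^(-2·u) du] / [∫_{0}^{∞} u^6·e^(-2·u) du].
With ∫ u^6·e^(-2·u) du = -(4·u^6 + 12·u^5 + 30·u^4 + 60·u^3 + 90·u^2 + 90·u + 45)·e^(-2·u)/8 + C, the region integral is ≈ 1.5053 and the full one is 45/8.
This works out to P = 0.2676.

P ≈ 0.268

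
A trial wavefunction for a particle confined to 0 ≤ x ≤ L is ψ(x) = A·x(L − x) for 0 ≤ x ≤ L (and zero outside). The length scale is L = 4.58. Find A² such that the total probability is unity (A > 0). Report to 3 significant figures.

Require ∫ |ψ|² dx = 1 over the whole domain.
Expanding the polynomial and integrating term by term, the integral (without the A² prefactor) comes out to L^5/30.
Setting this equal to 1 gives A² = 1/(L^5/30).
With L = 4.58: A² = 0.01489 and A = 0.1220.

A^2 ≈ 0.0149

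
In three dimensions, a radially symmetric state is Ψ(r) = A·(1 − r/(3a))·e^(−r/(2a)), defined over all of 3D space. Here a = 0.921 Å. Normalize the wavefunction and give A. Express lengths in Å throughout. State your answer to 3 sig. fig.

Normalization requires ∫|Ψ|² 4πr² dr = 1, integrated from 0 to ∞.
The angular integral contributes 4π, leaving ∫₀^∞ r²|Ψ|² dr.
Using ∫₀^∞ rⁿ e^(−αr) dr = n!/αⁿ⁺¹, ∫|Ψ|² 4πr² dr = A²·(8·π·a^3/3).
Hence A² = 1/[8·π·a^3/3].
Substituting a = 0.921 gives A² = 0.1528, so A = 0.3909.

A ≈ 0.391 Å^(-3/2)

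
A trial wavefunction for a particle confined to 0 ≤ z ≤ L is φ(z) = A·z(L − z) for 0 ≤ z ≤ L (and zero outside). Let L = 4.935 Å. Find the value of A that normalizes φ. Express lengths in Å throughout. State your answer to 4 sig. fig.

The normalization condition is ∫|φ|² dz = 1 from 0 to L.
∫|φ|² dz = A²·(L^5/30).
Setting this equal to 1 gives A² = 1/(L^5/30).
With L = 4.935: A² = 0.010249 and A = 0.10124.

A ≈ 0.1012 Å^(-5/2)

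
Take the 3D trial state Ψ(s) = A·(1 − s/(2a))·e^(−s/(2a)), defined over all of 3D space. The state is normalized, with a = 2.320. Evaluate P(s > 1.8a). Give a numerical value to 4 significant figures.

P ≈ 0.9475

Integrate the radial probability density 4πs²|Ψ|² over s > 1.8a.
The full normalization integral is A²·[8·π·a^3] = 1, fixing A².
Let u = s/a; then A², 4π and the length scale all cancel, so P = ∫_{1.8}^{∞} u^2·(1 - u/2)^2·e^(-u) du ÷ ∫_{0}^{∞} u^2·(1 - u/2)^2·e^(-u) du.
An antiderivative of u^2·(1 - u/2)^2·e^(-u) is -(u^4/4 + u^2 + 2·u + 2)·e^(-u); evaluating from 1.8 to ∞ gives ≈ 1.89505, while the full integral is 2.
This evaluates to P = 0.94753.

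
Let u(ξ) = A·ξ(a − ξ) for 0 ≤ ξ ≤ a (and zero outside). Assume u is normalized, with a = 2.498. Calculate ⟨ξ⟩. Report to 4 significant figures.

⟨ξ⟩ ≈ 1.249

The expectation value is the |u|²-weighted average of ξ: ∫ ξ|u|² dξ.
Expanding the polynomial and integrating term by term, since the A² factors cancel between numerator and denominator, ⟨ξ⟩ = a/2.
Putting a = 2.498 gives 1.2490.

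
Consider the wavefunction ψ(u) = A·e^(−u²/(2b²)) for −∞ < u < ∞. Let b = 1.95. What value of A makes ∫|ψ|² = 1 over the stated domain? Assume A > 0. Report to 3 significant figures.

A ≈ 0.538

Normalization requires ∫|ψ|² du = 1, integrated from −∞ to ∞.
Differentiating ∫e^(−αu²) du = √(π/α) under α to get the higher moments, the integral (without the A² prefactor) comes out to √(π)·b.
Hence A² = 1/[√(π)·b].
With b = 1.95: A² = 0.2893 and A = 0.5379.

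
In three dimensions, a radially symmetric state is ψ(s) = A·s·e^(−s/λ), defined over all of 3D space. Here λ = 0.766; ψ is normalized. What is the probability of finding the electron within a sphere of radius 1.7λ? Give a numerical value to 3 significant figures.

P ≈ 0.256

P = ∫ |ψ|² 4πs² ds over s ≤ 1.7λ.
The full normalization integral is A²·[3·π·λ^5] = 1, fixing A².
Substituting u = s/λ, A², 4π and the length scale all cancel in the ratio: P = ∫_{0}^{1.7} u^4·e^(-2·u) du / ∫_{0}^{∞} u^4·e^(-2·u) du.
An antiderivative of u^4·e^(-2·u) is -(u^4/2 + u^3 + 3·u^2/2 + 3·u/2 + 3/4)·e^(-2·u); evaluating from 0 to 1.7 gives ≈ 0.19186, while the full integral is 3/4.
The region integral divided by the full integral gives P = 0.2558.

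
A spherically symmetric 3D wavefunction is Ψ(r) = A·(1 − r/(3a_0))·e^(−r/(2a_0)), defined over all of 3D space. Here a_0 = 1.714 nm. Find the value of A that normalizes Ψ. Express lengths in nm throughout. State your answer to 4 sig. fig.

Normalization requires ∫|Ψ|² 4πr² dr = 1, integrated from 0 to ∞.
(Spherical symmetry: dV = 4πr² dr.)
With ∫₀^∞ r^4 e^(−αr) dr = 4!/α^5, with Ψ = A·(1 − r/(3a_0))·e^(−r/(2a_0)), the integral evaluates to A²·[8·π·a_0^3/3].
Substituting a_0 = 1.714 gives A² = 0.023705, so A = 0.15397.

A ≈ 0.1540 nm^(-3/2)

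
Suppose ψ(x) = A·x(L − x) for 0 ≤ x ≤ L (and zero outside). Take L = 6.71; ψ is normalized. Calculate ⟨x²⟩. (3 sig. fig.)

⟨x²⟩ = ∫ x^2 |ψ|² dx over the full domain.
The ratio of the moment integral to the normalization integral gives ⟨x²⟩ = 2·L^2/7.
With L = 6.71, ⟨x^2⟩ = 12.86.

⟨x^2⟩ ≈ 12.9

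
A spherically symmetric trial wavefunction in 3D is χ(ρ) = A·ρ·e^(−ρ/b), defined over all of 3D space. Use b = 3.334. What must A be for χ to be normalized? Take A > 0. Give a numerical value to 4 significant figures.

We need A² ∫|f|² 4πρ² dρ = 1, taking the integral from 0 to ∞.
The integral (without the A² prefactor) comes out to 3·π·b^5.
So A² = (3·π·b^5)^(−1).
Substituting b = 3.334 gives A² = 0.00025757, so A = 0.016049.

A ≈ 0.01605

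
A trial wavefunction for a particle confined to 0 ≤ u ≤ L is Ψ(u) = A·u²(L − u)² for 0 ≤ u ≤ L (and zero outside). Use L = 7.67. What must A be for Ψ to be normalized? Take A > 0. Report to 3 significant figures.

A ≈ 0.00262

Require ∫ |Ψ|² du = 1 over the whole domain.
Carrying out the integral gives A² · L^9/630.
With L = 7.67: A² = 0.000006858 and A = 0.002619.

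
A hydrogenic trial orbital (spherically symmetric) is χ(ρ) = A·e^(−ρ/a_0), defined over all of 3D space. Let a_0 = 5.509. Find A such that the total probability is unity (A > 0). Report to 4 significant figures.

The normalization condition is ∫|χ|² 4πρ² dρ = 1 from 0 to ∞.
With ∫₀^∞ ρ^2 e^(−αρ) dρ = 2!/α^3, carrying out the integral gives A² · π·a_0^3.
Substituting a_0 = 5.509 gives A² = 0.0019038, so A = 0.043633.

A ≈ 0.04363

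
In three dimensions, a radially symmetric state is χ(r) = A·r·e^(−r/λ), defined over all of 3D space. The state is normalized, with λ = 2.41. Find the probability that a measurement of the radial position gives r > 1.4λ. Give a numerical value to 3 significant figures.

Integrate the radial probability density 4πr²|χ|² over r > 1.4λ.
The full normalization integral is A²·[3·π·λ^5] = 1, fixing A².
In terms of u = r/λ (A², 4π and the length scale all cancel between numerator and denominator), P = [∫_{1.4}^{∞} u^4·e^(-2·u) du] / [∫_{0}^{∞} u^4·e^(-2·u) du].
Using ∫ u^4·e^(-2·u) du = -(u^4/2 + u^3 + 3·u^2/2 + 3·u/2 + 3/4)·e^(-2·u), the numerator is ≈ 0.63576 and the denominator is 3/4.
Taking the ratio yields P = 0.8477.

P ≈ 0.848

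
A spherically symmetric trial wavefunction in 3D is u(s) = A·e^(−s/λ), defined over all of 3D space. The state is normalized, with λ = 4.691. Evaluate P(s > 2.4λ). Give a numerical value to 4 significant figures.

With dV = 4πs²ds, the probability is ∫|u|² dV over s > 2.4λ.
Normalization gives A² = 1/(π·λ^3).
Substituting t = s/λ, A², 4π and the length scale all cancel in the ratio: P = ∫_{2.4}^{∞} t^2·e^(-2·t) dt / ∫_{0}^{∞} t^2·e^(-2·t) dt.
An antiderivative of t^2·e^(-2·t) is -(2·t^2 + 2·t + 1)·e^(-2·t)/4; evaluating from 2.4 to ∞ gives 433·e^(-24/5)/100, while the full integral is 1/4.
Taking the ratio yields P = 0.14254.

P ≈ 0.1425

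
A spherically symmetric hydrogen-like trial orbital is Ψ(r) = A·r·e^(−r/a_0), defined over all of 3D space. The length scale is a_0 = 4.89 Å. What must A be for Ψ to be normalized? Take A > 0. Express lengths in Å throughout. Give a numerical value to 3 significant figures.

A ≈ 0.00616 Å^(-5/2)

Require ∫ |Ψ|² 4πr² dr = 1 over the whole domain.
In 3D with spherical symmetry the volume element is 4πr² dr.
Carrying out the integral gives A² · 3·π·a_0^5.
Substituting a_0 = 4.89 gives A² = 0.00003795, so A = 0.006160.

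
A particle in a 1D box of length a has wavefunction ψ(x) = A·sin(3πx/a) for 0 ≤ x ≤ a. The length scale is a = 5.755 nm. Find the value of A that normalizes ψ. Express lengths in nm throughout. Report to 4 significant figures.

A ≈ 0.5895 nm^(-1/2)

The normalization condition is ∫|ψ|² dx = 1 from 0 to a.
With ∫₀^a sin²(nπx/a) dx = a/2, ∫|ψ|² dx = A²·(a/2).
So A² = (a/2)^(−1).
Substituting a = 5.755 gives A² = 0.34752, so A = 0.58951.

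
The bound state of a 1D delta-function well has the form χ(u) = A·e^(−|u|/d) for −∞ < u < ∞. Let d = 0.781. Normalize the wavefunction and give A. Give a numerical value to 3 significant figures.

A ≈ 1.13

The normalization condition is ∫|χ|² du = 1 from −∞ to ∞.
Recall ∫₀^∞ u^m e^(−u/β) du = m!·β^(m+1), carrying out the integral gives A² · d.
Plugging in d = 0.781 yields A = 1.132.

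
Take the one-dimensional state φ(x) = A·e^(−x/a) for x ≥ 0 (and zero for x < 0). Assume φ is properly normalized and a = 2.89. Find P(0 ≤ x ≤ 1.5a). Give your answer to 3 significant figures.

P = ∫_{0}^{1.5a} |φ(x)|² dx.
With A² fixed by ∫|φ|² = 1, i.e. A² = (a/2)^(−1), substitute and integrate.
In terms of u = x/a (A² and the length scale cancel between numerator and denominator), P = [∫_{0}^{1.5} e^(-2·u) du] / [∫_{0}^{∞} e^(-2·u) du].
With ∫ e^(-2·u) du = -e^(-2·u)/2 + C, the region integral is 1/2 - e^(-3)/2 and the full one is 1/2.
Taking the ratio, P = 0.9502.

P ≈ 0.950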